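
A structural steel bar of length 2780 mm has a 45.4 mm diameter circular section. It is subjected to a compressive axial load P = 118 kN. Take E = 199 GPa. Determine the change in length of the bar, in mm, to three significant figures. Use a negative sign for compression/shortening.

A = 1619 mm².
δ_mech = NL/(AE) = -118000·2780/(1619·199000) = -1.018 mm.

-1.02 mm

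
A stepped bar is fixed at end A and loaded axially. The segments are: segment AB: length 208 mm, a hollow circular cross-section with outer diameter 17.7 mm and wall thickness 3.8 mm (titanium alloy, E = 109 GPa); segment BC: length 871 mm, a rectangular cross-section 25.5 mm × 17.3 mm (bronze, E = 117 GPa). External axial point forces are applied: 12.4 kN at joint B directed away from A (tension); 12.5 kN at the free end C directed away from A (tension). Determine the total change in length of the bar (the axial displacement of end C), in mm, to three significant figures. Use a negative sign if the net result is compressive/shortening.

Internal axial forces (sectioning from the free end, tension +): N_BC = 12.5 kN, N_AB = 24.9 kN.
A_AB = 165.9 mm².
A_BC = 441.2 mm².
δ_AB = 24900·208/(165.9·109000) = 0.2863 mm
δ_BC = 12500·871/(441.2·117000) = 0.2109 mm
δ = Σδ_i = 0.4973 mm.

0.497 mm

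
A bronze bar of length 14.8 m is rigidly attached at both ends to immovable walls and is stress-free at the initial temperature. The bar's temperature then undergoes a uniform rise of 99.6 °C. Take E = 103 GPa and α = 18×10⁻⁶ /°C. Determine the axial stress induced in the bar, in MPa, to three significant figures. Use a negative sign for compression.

-185 MPa

Free thermal expansion αLΔT = 18e-6 · 14800 · 99.6 = 26.53 mm.
The walls impose strain ε = −(26.53)/14800 = -1.7928e-03; σ = Eε = 103000 · -1.7928e-03 = -184.7 MPa.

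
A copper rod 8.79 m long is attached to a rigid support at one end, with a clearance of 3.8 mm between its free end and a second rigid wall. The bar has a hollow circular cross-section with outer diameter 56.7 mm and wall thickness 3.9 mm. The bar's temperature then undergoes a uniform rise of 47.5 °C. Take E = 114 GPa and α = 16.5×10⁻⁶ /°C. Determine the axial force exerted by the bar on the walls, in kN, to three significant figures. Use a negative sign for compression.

Free thermal expansion αLΔT = 16.5e-6 · 8790 · 47.5 = 6.889 mm.
The walls engage after the gap closes; constrained expansion = 6.889 − 3.8 = 3.089 mm.
The walls impose strain ε = −(3.089)/8790 = -3.5144e-04; σ = Eε = 114000 · -3.5144e-04 = -40.06 MPa.
Wall reaction R = σ·A = -40.06·646.9 = -25920 N = -25.92 kN.

-25.9 kN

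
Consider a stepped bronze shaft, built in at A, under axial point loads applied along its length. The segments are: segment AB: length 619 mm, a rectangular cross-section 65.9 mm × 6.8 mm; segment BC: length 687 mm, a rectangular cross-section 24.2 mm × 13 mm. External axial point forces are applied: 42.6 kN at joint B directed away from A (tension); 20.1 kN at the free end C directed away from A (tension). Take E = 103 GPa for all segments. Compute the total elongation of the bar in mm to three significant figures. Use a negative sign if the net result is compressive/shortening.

1.27 mm

Internal axial forces (sectioning from the free end, tension +): N_BC = 20.1 kN, N_AB = 62.7 kN.
A_AB = 448.1 mm².
A_BC = 314.6 mm².
δ_AB = 62700·619/(448.1·103000) = 0.8409 mm
δ_BC = 20100·687/(314.6·103000) = 0.4261 mm
δ = Σδ_i = 1.267 mm.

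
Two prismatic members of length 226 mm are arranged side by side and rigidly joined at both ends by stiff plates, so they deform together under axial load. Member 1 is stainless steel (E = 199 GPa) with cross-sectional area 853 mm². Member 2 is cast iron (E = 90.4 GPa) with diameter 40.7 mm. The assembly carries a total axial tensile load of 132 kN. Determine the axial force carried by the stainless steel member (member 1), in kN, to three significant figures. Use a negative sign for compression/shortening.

A_2 = 1301 mm².
Equal strain + equilibrium ⇒ each member carries load in proportion to AE: A₁E₁ = 169700000 N, A₂E₂ = 117600000 N, ΣAE = 287400000 N.
F₁ = P·A₁E₁/ΣAE = 132000·169700000/287400000 = 77970 N.

78.0 kN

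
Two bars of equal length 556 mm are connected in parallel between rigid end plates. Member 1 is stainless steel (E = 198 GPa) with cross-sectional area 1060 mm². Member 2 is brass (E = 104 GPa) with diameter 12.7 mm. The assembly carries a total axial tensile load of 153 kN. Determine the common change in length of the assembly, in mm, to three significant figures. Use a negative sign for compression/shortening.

A_2 = 126.7 mm².
Equal strain + equilibrium ⇒ each member carries load in proportion to AE: A₁E₁ = 209900000 N, A₂E₂ = 13170000 N, ΣAE = 223100000 N.
δ = PL/ΣAE = 153000·556/223100000 = 0.3814 mm.

0.381 mm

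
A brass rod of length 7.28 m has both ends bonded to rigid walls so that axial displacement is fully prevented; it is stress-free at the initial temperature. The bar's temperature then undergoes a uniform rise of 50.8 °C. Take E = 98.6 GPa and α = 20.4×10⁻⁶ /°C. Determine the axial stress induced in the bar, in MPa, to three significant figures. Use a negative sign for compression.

-102 MPa

Free thermal expansion αLΔT = 20.4e-6 · 7280 · 50.8 = 7.544 mm.
The walls impose strain ε = −(7.544)/7280 = -1.0363e-03; σ = Eε = 98600 · -1.0363e-03 = -102.2 MPa.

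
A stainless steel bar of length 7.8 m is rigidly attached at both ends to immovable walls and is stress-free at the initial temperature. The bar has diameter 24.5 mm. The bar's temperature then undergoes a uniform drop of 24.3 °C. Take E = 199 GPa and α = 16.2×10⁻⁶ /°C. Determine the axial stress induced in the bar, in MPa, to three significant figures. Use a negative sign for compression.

Free thermal expansion αLΔT = 16.2e-6 · 7800 · -24.3 = -3.071 mm.
The walls impose strain ε = −(-3.071)/7800 = 3.9366e-04; σ = Eε = 199000 · 3.9366e-04 = 78.34 MPa.

78.3 MPa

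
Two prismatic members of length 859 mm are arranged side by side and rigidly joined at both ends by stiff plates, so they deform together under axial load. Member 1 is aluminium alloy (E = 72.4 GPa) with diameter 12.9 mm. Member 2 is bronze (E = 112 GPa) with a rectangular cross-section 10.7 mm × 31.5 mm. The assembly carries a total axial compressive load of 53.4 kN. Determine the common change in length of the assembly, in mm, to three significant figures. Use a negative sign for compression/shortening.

-0.972 mm

A_1 = 130.7 mm².
A_2 = 337 mm².
Equal strain + equilibrium ⇒ each member carries load in proportion to AE: A₁E₁ = 9463000 N, A₂E₂ = 37750000 N, ΣAE = 47210000 N.
δ = PL/ΣAE = -53400·859/47210000 = -0.9716 mm.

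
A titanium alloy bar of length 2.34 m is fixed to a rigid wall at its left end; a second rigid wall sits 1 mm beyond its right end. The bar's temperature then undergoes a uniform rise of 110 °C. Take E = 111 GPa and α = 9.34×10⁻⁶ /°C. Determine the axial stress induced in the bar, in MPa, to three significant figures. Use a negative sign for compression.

-66.6 MPa

Free thermal expansion αLΔT = 9.34e-6 · 2340 · 110 = 2.404 mm.
The walls engage after the gap closes; constrained expansion = 2.404 − 1 = 1.404 mm.
The walls impose strain ε = −(1.404)/2340 = -6.0005e-04; σ = Eε = 111000 · -6.0005e-04 = -66.61 MPa.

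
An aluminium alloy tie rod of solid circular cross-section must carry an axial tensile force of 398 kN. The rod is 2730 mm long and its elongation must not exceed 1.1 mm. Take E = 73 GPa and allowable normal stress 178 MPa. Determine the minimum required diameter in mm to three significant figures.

Required area A ≥ P/σ_allow = 398000/178 = 2236 mm².
For a solid circular section, d ≥ √(4A/π) = 53.36 mm.
Elongation limit: A ≥ PL/(Eδ_allow) = 398000·2730/(73000·1.1) = 13530 mm² ⇒ d ≥ 131.3 mm.
The elongation limit governs.

131 mm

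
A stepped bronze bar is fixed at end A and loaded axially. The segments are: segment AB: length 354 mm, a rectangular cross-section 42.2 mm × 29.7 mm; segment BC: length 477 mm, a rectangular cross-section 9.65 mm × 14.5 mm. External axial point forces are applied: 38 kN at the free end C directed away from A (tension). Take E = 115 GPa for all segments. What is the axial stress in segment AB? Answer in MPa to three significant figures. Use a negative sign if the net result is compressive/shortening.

Internal axial forces (sectioning from the free end, tension +): N_BC = 38 kN, N_AB = 38 kN.
A_AB = 1253 mm².
σ_AB = N_AB/A_AB = 38000/1253 = 30.32 MPa.

30.3 MPa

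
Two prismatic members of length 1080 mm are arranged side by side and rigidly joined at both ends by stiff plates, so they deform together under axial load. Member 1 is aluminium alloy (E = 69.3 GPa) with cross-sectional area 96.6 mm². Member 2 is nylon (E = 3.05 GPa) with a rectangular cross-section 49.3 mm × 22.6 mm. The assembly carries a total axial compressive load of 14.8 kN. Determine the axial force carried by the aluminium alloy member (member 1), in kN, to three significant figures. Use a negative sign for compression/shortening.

-9.82 kN

A_2 = 1114 mm².
Equal strain + equilibrium ⇒ each member carries load in proportion to AE: A₁E₁ = 6694000 N, A₂E₂ = 3398000 N, ΣAE = 10090000 N.
F₁ = P·A₁E₁/ΣAE = -14800·6694000/10090000 = -9817 N.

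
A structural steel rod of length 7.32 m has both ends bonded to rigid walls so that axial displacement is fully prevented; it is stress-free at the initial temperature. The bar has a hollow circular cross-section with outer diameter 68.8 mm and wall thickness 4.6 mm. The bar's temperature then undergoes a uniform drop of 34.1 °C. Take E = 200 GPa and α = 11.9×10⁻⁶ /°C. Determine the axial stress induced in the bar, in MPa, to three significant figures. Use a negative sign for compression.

81.2 MPa

Free thermal expansion αLΔT = 11.9e-6 · 7320 · -34.1 = -2.97 mm.
The walls impose strain ε = −(-2.97)/7320 = 4.0579e-04; σ = Eε = 200000 · 4.0579e-04 = 81.16 MPa.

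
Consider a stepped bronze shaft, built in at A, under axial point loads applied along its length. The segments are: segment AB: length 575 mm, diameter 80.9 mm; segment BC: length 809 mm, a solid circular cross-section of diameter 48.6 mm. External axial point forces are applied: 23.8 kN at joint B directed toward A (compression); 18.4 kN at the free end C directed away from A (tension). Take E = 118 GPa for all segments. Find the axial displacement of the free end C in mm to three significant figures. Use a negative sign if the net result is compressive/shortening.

Internal axial forces (sectioning from the free end, tension +): N_BC = 18.4 kN, N_AB = -5.4 kN.
A_AB = 5140 mm².
A_BC = 1855 mm².
δ_AB = -5400·575/(5140·118000) = -0.005119 mm
δ_BC = 18400·809/(1855·118000) = 0.068 mm
δ = Σδ_i = 0.06288 mm.

0.0629 mm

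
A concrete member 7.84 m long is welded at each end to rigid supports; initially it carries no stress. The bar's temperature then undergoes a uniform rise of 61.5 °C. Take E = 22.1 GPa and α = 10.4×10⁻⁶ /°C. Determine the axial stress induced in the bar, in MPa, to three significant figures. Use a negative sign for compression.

Free thermal expansion αLΔT = 10.4e-6 · 7840 · 61.5 = 5.014 mm.
The walls impose strain ε = −(5.014)/7840 = -6.3960e-04; σ = Eε = 22100 · -6.3960e-04 = -14.14 MPa.

-14.1 MPa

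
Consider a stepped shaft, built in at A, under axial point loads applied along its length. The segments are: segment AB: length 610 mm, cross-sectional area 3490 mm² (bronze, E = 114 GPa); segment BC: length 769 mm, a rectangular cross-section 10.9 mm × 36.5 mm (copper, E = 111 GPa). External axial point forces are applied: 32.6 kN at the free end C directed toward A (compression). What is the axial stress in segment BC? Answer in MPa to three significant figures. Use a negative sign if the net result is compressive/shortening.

Internal axial forces (sectioning from the free end, tension +): N_BC = -32.6 kN, N_AB = -32.6 kN.
A_BC = 397.9 mm².
σ_BC = N_BC/A_BC = -32600/397.9 = -81.94 MPa.

-81.9 MPa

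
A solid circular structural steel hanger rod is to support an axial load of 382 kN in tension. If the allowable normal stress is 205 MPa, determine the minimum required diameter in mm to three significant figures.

Required area A ≥ P/σ_allow = 382000/205 = 1863 mm².
For a solid circular section, d ≥ √(4A/π) = 48.71 mm.

48.7 mm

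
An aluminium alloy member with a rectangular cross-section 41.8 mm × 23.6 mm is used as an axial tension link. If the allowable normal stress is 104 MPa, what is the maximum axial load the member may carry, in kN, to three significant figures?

103 kN

A = 986.5 mm².
P_max = σ_allow · A = 104 · 986.5 = 102600 N = 102.6 kN.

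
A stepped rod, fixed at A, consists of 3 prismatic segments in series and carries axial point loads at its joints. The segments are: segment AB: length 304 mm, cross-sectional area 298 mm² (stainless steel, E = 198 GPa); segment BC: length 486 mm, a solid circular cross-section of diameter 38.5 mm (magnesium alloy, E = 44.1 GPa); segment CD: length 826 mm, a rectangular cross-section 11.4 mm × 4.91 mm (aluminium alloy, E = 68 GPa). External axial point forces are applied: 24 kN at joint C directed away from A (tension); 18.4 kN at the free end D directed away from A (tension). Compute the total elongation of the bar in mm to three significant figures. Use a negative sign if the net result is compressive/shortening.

Internal axial forces (sectioning from the free end, tension +): N_CD = 18.4 kN, N_BC = 42.4 kN, N_AB = 42.4 kN.
A_BC = 1164 mm².
A_CD = 55.97 mm².
δ_AB = 42400·304/(298·198000) = 0.2185 mm
δ_BC = 42400·486/(1164·44100) = 0.4014 mm
δ_CD = 18400·826/(55.97·68000) = 3.993 mm
δ = Σδ_i = 4.613 mm.

4.61 mm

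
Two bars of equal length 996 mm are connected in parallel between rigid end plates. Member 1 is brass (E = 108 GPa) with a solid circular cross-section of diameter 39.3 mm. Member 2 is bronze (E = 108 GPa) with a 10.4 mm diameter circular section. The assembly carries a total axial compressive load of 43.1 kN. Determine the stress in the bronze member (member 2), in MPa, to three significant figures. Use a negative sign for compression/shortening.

-33.2 MPa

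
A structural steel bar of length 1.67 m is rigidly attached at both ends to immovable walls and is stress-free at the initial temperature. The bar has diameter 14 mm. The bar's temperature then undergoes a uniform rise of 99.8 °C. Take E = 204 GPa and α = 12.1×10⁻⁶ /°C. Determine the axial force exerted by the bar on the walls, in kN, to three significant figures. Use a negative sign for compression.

-37.9 kN

Free thermal expansion αLΔT = 12.1e-6 · 1670 · 99.8 = 2.017 mm.
The walls impose strain ε = −(2.017)/1670 = -1.2076e-03; σ = Eε = 204000 · -1.2076e-03 = -246.3 MPa.
Wall reaction R = σ·A = -246.3·153.9 = -37920 N = -37.92 kN.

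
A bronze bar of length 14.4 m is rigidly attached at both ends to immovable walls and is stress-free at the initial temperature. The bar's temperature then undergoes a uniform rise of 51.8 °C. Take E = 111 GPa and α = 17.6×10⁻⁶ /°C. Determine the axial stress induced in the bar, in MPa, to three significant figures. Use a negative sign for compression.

-101 MPa

Free thermal expansion αLΔT = 17.6e-6 · 14400 · 51.8 = 13.13 mm.
The walls impose strain ε = −(13.13)/14400 = -9.1168e-04; σ = Eε = 111000 · -9.1168e-04 = -101.2 MPa.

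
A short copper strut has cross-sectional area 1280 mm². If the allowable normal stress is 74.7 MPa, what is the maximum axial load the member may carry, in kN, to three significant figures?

P_max = σ_allow · A = 74.7 · 1280 = 95620 N = 95.62 kN.

95.6 kN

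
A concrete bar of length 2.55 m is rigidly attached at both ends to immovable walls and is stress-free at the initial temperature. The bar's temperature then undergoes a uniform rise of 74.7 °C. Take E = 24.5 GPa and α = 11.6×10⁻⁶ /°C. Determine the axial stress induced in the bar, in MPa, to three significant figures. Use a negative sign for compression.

-21.2 MPa

Free thermal expansion αLΔT = 11.6e-6 · 2550 · 74.7 = 2.21 mm.
The walls impose strain ε = −(2.21)/2550 = -8.6652e-04; σ = Eε = 24500 · -8.6652e-04 = -21.23 MPa.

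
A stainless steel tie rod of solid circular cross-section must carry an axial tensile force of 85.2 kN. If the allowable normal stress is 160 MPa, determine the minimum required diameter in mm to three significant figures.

26.0 mm

Required area A ≥ P/σ_allow = 85200/160 = 532.5 mm².
For a solid circular section, d ≥ √(4A/π) = 26.04 mm.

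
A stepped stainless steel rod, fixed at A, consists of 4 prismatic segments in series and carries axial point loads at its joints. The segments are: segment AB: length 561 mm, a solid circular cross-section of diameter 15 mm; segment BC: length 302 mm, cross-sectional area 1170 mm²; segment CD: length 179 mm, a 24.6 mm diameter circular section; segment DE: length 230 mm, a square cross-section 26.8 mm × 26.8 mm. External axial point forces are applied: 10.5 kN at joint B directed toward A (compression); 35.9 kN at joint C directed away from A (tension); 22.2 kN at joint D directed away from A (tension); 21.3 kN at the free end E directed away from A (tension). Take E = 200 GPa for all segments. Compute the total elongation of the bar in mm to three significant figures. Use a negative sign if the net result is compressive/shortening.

1.31 mm

Internal axial forces (sectioning from the free end, tension +): N_DE = 21.3 kN, N_CD = 43.5 kN, N_BC = 79.4 kN, N_AB = 68.9 kN.
A_AB = 176.7 mm².
A_CD = 475.3 mm².
A_DE = 718.2 mm².
δ_AB = 68900·561/(176.7·200000) = 1.094 mm
δ_BC = 79400·302/(1170·200000) = 0.1025 mm
δ_CD = 43500·179/(475.3·200000) = 0.08191 mm
δ_DE = 21300·230/(718.2·200000) = 0.0341 mm
δ = Σδ_i = 1.312 mm.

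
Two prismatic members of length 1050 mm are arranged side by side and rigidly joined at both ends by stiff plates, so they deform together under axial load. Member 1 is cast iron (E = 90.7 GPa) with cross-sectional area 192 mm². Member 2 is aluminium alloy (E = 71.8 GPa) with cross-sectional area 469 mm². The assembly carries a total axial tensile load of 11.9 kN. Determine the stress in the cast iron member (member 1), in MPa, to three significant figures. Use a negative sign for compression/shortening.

21.1 MPa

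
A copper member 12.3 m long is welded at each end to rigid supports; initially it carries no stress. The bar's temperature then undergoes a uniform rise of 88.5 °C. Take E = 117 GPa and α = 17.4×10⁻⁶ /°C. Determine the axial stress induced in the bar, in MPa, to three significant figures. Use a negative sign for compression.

-180 MPa

Free thermal expansion αLΔT = 17.4e-6 · 12300 · 88.5 = 18.94 mm.
The walls impose strain ε = −(18.94)/12300 = -1.5399e-03; σ = Eε = 117000 · -1.5399e-03 = -180.2 MPa.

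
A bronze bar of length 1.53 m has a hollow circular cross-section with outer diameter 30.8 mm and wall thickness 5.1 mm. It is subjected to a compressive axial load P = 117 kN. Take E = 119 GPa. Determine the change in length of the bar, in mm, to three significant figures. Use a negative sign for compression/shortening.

-3.65 mm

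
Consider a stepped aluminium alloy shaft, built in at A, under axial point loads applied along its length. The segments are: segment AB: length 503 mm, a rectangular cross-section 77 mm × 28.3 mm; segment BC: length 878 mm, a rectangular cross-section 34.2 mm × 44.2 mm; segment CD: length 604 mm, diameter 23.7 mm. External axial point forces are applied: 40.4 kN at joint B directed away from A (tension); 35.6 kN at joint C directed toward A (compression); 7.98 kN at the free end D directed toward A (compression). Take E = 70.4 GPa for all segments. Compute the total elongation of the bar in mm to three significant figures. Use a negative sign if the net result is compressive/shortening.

-0.525 mm

Internal axial forces (sectioning from the free end, tension +): N_CD = -7.98 kN, N_BC = -43.58 kN, N_AB = -3.18 kN.
A_AB = 2179 mm².
A_BC = 1512 mm².
A_CD = 441.2 mm².
δ_AB = -3180·503/(2179·70400) = -0.01043 mm
δ_BC = -43580·878/(1512·70400) = -0.3596 mm
δ_CD = -7980·604/(441.2·70400) = -0.1552 mm
δ = Σδ_i = -0.5252 mm.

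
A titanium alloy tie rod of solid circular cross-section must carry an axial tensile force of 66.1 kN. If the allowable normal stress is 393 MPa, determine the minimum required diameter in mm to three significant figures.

Required area A ≥ P/σ_allow = 66100/393 = 168.2 mm².
For a solid circular section, d ≥ √(4A/π) = 14.63 mm.

14.6 mm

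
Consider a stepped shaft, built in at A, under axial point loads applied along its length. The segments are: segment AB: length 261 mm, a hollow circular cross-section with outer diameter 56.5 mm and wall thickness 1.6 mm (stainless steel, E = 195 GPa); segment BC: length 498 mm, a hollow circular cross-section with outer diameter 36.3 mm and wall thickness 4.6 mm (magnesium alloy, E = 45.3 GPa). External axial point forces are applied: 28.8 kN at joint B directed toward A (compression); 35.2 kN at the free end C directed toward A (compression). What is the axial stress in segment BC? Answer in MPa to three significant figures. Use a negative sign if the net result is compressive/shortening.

Internal axial forces (sectioning from the free end, tension +): N_BC = -35.2 kN, N_AB = -64 kN.
A_BC = 458.1 mm².
σ_BC = N_BC/A_BC = -35200/458.1 = -76.84 MPa.

-76.8 MPa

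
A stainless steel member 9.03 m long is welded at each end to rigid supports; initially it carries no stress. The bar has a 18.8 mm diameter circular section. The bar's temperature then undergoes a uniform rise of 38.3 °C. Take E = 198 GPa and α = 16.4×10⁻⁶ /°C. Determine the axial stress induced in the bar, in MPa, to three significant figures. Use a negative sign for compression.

Free thermal expansion αLΔT = 16.4e-6 · 9030 · 38.3 = 5.672 mm.
The walls impose strain ε = −(5.672)/9030 = -6.2812e-04; σ = Eε = 198000 · -6.2812e-04 = -124.4 MPa.

-124 MPa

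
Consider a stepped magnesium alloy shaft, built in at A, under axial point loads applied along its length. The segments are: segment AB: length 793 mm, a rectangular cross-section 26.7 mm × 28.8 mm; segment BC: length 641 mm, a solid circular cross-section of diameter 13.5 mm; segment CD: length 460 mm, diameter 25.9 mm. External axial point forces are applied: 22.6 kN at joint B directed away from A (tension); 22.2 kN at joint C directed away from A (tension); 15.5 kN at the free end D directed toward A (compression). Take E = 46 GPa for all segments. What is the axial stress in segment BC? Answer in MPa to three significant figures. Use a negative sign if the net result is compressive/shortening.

Internal axial forces (sectioning from the free end, tension +): N_CD = -15.5 kN, N_BC = 6.7 kN, N_AB = 29.3 kN.
A_BC = 143.1 mm².
σ_BC = N_BC/A_BC = 6700/143.1 = 46.81 MPa.

46.8 MPa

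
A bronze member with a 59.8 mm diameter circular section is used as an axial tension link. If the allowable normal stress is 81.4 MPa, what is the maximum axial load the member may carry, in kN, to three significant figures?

A = 2809 mm².
P_max = σ_allow · A = 81.4 · 2809 = 228600 N = 228.6 kN.

229 kN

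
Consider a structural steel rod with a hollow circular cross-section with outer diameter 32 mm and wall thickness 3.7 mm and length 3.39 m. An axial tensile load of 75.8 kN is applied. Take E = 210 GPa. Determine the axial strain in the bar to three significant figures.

A = 329 mm².
σ = N/A = 230.4 MPa; ε = σ/E = 230.4/210000 = 1.097e-03.

0.00110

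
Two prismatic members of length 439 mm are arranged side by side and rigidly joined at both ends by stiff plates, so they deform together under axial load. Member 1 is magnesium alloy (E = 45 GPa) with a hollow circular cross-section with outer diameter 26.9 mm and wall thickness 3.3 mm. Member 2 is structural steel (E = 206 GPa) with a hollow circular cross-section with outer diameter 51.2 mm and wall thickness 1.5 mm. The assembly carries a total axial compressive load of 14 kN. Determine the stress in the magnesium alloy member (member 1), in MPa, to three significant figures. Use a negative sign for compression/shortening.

A_1 = 244.7 mm².
A_2 = 234.2 mm².
Equal strain + equilibrium ⇒ each member carries load in proportion to AE: A₁E₁ = 11010000 N, A₂E₂ = 48250000 N, ΣAE = 59260000 N.
σ₁ = P·E₁/ΣAE = -14000·45000/59260000 = -10.63 MPa.

-10.6 MPa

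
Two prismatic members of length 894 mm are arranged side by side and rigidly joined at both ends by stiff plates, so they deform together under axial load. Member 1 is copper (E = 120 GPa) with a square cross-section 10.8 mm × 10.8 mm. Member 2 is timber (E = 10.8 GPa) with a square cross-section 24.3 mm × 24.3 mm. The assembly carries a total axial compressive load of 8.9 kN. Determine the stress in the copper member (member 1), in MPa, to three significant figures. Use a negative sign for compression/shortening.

-52.4 MPa

A_1 = 116.6 mm².
A_2 = 590.5 mm².
Equal strain + equilibrium ⇒ each member carries load in proportion to AE: A₁E₁ = 14000000 N, A₂E₂ = 6377000 N, ΣAE = 20370000 N.
σ₁ = P·E₁/ΣAE = -8900·120000/20370000 = -52.42 MPa.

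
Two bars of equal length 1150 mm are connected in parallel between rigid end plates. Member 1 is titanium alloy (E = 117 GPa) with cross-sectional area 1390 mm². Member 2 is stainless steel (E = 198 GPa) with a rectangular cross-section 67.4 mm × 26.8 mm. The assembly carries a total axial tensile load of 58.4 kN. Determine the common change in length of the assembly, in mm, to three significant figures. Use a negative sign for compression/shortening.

A_2 = 1806 mm².
Equal strain + equilibrium ⇒ each member carries load in proportion to AE: A₁E₁ = 162600000 N, A₂E₂ = 357700000 N, ΣAE = 520300000 N.
δ = PL/ΣAE = 58400·1150/520300000 = 0.1291 mm.

0.129 mm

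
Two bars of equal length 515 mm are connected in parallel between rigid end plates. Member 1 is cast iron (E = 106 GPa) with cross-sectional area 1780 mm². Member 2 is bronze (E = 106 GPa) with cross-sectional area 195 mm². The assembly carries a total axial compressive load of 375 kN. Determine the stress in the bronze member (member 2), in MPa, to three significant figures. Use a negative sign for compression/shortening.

Equal strain + equilibrium ⇒ each member carries load in proportion to AE: A₁E₁ = 188700000 N, A₂E₂ = 20670000 N, ΣAE = 209400000 N.
σ₂ = P·E₂/ΣAE = -375000·106000/209400000 = -189.9 MPa.

-190 MPa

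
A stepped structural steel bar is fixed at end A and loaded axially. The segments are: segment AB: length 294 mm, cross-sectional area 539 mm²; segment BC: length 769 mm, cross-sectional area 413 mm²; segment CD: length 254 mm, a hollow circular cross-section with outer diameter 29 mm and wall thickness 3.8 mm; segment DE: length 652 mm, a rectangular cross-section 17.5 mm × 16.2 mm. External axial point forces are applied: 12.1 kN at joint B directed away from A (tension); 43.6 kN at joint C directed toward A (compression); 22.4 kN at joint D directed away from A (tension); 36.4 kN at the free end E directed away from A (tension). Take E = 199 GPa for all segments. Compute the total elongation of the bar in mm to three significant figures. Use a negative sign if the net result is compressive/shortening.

Internal axial forces (sectioning from the free end, tension +): N_DE = 36.4 kN, N_CD = 58.8 kN, N_BC = 15.2 kN, N_AB = 27.3 kN.
A_CD = 300.8 mm².
A_DE = 283.5 mm².
δ_AB = 27300·294/(539·199000) = 0.07483 mm
δ_BC = 15200·769/(413·199000) = 0.1422 mm
δ_CD = 58800·254/(300.8·199000) = 0.2495 mm
δ_DE = 36400·652/(283.5·199000) = 0.4207 mm
δ = Σδ_i = 0.8872 mm.

0.887 mm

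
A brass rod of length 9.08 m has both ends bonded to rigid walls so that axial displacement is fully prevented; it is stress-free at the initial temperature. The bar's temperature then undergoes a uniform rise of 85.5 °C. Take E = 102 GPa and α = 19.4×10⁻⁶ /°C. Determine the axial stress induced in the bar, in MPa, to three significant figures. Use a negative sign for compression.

-169 MPa

Free thermal expansion αLΔT = 19.4e-6 · 9080 · 85.5 = 15.06 mm.
The walls impose strain ε = −(15.06)/9080 = -1.6587e-03; σ = Eε = 102000 · -1.6587e-03 = -169.2 MPa.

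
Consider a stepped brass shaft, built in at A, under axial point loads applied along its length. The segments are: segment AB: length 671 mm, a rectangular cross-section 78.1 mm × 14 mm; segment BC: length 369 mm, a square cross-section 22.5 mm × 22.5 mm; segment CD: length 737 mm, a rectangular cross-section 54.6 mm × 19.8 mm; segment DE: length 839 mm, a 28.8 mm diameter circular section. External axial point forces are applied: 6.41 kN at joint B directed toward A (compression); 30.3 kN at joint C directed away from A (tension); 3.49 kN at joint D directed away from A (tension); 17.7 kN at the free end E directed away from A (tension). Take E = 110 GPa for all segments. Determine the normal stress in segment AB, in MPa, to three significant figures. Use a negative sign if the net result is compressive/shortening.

41.2 MPa

Internal axial forces (sectioning from the free end, tension +): N_DE = 17.7 kN, N_CD = 21.19 kN, N_BC = 51.49 kN, N_AB = 45.08 kN.
A_AB = 1093 mm².
σ_AB = N_AB/A_AB = 45080/1093 = 41.23 MPa.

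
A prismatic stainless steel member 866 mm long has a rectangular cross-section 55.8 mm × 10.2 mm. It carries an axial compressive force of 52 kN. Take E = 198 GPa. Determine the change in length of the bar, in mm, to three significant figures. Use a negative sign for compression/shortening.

-0.400 mm

A = 569.2 mm².
δ_mech = NL/(AE) = -52000·866/(569.2·198000) = -0.3996 mm.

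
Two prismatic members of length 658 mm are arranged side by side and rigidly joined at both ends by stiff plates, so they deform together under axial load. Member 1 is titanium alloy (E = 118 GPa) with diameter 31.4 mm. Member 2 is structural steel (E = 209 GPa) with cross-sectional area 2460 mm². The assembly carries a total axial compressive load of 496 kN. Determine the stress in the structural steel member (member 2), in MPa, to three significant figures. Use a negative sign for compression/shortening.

-171 MPa

A_1 = 774.4 mm².
Equal strain + equilibrium ⇒ each member carries load in proportion to AE: A₁E₁ = 91380000 N, A₂E₂ = 514100000 N, ΣAE = 605500000 N.
σ₂ = P·E₂/ΣAE = -496000·209000/605500000 = -171.2 MPa.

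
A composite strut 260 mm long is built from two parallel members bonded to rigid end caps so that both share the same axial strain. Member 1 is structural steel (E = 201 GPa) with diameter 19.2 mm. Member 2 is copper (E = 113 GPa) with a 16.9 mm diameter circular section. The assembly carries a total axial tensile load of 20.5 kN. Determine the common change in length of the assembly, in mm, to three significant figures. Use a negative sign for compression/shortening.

0.0638 mm

A_1 = 289.5 mm².
A_2 = 224.3 mm².
Equal strain + equilibrium ⇒ each member carries load in proportion to AE: A₁E₁ = 58200000 N, A₂E₂ = 25350000 N, ΣAE = 83540000 N.
δ = PL/ΣAE = 20500·260/83540000 = 0.0638 mm.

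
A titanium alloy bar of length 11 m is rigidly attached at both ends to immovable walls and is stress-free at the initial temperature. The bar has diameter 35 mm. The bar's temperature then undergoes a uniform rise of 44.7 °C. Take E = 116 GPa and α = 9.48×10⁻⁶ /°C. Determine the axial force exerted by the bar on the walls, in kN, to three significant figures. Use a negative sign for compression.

-47.3 kN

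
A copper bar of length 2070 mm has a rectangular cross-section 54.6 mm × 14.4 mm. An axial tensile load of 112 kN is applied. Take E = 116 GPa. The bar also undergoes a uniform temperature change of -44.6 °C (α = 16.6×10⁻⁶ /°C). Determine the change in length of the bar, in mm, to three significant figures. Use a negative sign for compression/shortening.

1.01 mm

A = 786.2 mm².
δ_mech = NL/(AE) = 112000·2070/(786.2·116000) = 2.542 mm.
δ_thermal = αLΔT = 16.6e-6·2070·-44.6 = -1.533 mm.
δ = δ_mech + δ_thermal = 1.009 mm.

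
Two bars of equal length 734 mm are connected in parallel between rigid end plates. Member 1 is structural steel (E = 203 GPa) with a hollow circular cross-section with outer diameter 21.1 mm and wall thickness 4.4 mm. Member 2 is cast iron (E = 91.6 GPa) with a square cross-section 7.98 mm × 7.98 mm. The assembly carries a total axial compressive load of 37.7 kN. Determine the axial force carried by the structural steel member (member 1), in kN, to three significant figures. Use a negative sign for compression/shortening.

-33.5 kN

A_1 = 230.8 mm².
A_2 = 63.68 mm².
Equal strain + equilibrium ⇒ each member carries load in proportion to AE: A₁E₁ = 46860000 N, A₂E₂ = 5833000 N, ΣAE = 52690000 N.
F₁ = P·A₁E₁/ΣAE = -37700·46860000/52690000 = -33530 N.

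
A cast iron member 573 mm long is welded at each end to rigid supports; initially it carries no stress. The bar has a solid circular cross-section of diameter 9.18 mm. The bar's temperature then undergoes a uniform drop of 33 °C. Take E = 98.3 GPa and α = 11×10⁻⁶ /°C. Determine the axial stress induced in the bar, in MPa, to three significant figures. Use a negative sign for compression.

35.7 MPa

Free thermal expansion αLΔT = 11e-6 · 573 · -33 = -0.208 mm.
The walls impose strain ε = −(-0.208)/573 = 3.6300e-04; σ = Eε = 98300 · 3.6300e-04 = 35.68 MPa.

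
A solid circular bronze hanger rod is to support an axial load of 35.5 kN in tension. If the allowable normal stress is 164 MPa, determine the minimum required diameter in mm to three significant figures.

Required area A ≥ P/σ_allow = 35500/164 = 216.5 mm².
For a solid circular section, d ≥ √(4A/π) = 16.6 mm.

16.6 mm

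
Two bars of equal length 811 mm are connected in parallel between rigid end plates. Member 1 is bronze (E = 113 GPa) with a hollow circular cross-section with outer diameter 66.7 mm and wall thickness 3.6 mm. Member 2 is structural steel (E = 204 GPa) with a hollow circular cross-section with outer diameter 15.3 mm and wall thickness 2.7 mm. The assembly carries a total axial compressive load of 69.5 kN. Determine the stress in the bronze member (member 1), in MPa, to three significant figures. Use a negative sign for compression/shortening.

A_1 = 713.6 mm².
A_2 = 106.9 mm².
Equal strain + equilibrium ⇒ each member carries load in proportion to AE: A₁E₁ = 80640000 N, A₂E₂ = 21800000 N, ΣAE = 102400000 N.
σ₁ = P·E₁/ΣAE = -69500·113000/102400000 = -76.66 MPa.

-76.7 MPa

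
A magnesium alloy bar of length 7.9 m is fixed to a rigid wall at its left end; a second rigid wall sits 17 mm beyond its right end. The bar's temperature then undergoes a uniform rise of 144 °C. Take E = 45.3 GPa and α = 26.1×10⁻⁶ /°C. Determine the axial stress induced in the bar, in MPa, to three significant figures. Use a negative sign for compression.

-72.8 MPa

Free thermal expansion αLΔT = 26.1e-6 · 7900 · 144 = 29.69 mm.
The walls engage after the gap closes; constrained expansion = 29.69 − 17 = 12.69 mm.
The walls impose strain ε = −(12.69)/7900 = -1.6065e-03; σ = Eε = 45300 · -1.6065e-03 = -72.77 MPa.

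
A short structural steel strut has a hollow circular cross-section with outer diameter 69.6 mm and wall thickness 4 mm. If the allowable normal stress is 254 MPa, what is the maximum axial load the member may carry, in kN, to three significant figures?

A = 824.4 mm².
P_max = σ_allow · A = 254 · 824.4 = 209400 N = 209.4 kN.

209 kN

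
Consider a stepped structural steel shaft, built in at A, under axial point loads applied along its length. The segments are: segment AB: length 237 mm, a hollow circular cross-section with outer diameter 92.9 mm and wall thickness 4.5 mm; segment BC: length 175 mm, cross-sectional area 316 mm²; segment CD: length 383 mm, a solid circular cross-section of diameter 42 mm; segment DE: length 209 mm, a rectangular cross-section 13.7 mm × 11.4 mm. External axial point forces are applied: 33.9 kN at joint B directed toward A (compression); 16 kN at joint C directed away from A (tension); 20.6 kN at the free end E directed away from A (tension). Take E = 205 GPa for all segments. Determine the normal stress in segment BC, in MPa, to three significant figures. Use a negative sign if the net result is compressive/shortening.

Internal axial forces (sectioning from the free end, tension +): N_DE = 20.6 kN, N_CD = 20.6 kN, N_BC = 36.6 kN, N_AB = 2.7 kN.
σ_BC = N_BC/A_BC = 36600/316 = 115.8 MPa.

116 MPa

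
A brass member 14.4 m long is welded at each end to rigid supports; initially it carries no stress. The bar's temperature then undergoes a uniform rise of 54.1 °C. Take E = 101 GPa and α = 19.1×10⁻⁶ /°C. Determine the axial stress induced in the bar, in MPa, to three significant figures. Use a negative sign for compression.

Free thermal expansion αLΔT = 19.1e-6 · 14400 · 54.1 = 14.88 mm.
The walls impose strain ε = −(14.88)/14400 = -1.0333e-03; σ = Eε = 101000 · -1.0333e-03 = -104.4 MPa.

-104 MPa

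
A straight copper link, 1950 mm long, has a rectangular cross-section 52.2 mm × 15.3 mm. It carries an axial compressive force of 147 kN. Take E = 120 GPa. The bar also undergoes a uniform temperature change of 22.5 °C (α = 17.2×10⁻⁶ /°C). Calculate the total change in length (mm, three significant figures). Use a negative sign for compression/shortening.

A = 798.7 mm².
δ_mech = NL/(AE) = -147000·1950/(798.7·120000) = -2.991 mm.
δ_thermal = αLΔT = 17.2e-6·1950·22.5 = 0.7546 mm.
δ = δ_mech + δ_thermal = -2.236 mm.

-2.24 mm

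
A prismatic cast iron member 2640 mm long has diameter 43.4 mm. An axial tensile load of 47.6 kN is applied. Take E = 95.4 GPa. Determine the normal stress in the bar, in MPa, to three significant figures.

32.2 MPa

A = 1479 mm².
σ = N/A = 47600/1479 = 32.18 MPa.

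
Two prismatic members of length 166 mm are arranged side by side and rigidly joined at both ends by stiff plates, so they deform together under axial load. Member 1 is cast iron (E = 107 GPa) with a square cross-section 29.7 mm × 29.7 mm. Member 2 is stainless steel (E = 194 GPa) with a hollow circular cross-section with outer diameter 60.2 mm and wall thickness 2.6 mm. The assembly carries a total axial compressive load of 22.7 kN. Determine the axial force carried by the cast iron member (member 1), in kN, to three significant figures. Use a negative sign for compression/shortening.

A_1 = 882.1 mm².
A_2 = 470.5 mm².
Equal strain + equilibrium ⇒ each member carries load in proportion to AE: A₁E₁ = 94380000 N, A₂E₂ = 91270000 N, ΣAE = 185700000 N.
F₁ = P·A₁E₁/ΣAE = -22700·94380000/185700000 = -11540 N.

-11.5 kN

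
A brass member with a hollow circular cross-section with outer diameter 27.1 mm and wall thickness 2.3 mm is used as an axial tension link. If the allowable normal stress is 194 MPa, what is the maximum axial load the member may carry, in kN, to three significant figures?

34.8 kN

A = 179.2 mm².
P_max = σ_allow · A = 194 · 179.2 = 34760 N = 34.76 kN.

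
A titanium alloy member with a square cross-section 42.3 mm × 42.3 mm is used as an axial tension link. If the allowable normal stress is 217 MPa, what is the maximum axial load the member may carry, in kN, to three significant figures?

A = 1789 mm².
P_max = σ_allow · A = 217 · 1789 = 388300 N = 388.3 kN.

388 kN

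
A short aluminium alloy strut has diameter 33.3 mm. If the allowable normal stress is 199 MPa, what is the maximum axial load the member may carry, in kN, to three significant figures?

173 kN

A = 870.9 mm².
P_max = σ_allow · A = 199 · 870.9 = 173300 N = 173.3 kN.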